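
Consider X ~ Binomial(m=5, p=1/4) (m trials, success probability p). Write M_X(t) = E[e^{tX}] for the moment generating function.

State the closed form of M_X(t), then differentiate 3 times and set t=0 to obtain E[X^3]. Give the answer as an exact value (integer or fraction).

E[X^3] = M′′′(0) = 95/16

M_X(t) = (e^(t)/4 + 3/4)^5
M′(t) = 5*e^(5*t)/1024 + 15*e^(4*t)/256 + 135*e^(3*t)/512 + 135*e^(2*t)/256 + 405*e^(t)/1024
M′′(t) = 25*e^(5*t)/1024 + 15*e^(4*t)/64 + 405*e^(3*t)/512 + 135*e^(2*t)/128 + 405*e^(t)/1024
M′′′(t) = 125*e^(5*t)/1024 + 15*e^(4*t)/16 + 1215*e^(3*t)/512 + 135*e^(2*t)/64 + 405*e^(t)/1024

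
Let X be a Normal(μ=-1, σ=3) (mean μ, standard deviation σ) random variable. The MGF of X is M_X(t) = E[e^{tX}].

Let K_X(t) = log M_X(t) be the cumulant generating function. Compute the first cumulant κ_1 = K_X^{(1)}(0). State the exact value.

κ_1 = D[K](0) = -1

M_X(t) = e^(9*t^2/2 - t)
K_X(t) = log M_X(t) = 9*t^2/2 - t
D[K](t) = 9*t - 1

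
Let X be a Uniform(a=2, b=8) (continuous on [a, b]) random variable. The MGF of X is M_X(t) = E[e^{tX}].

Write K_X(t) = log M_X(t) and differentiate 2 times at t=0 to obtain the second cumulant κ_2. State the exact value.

M_X(t) = (e^(8*t) - e^(2*t))/(6*t)
K_X(t) = log M_X(t) = -log(t) + log(e^(8*t) - e^(2*t)) - log(6)
K′(t) = (8*t*e^(6*t) - 2*t - e^(6*t) + 1)/(t*e^(6*t) - t)
K′′(t) = (-36*t^2*e^(6*t) + e^(12*t) - 2*e^(6*t) + 1)/(t^2*e^(12*t) - 2*t^2*e^(6*t) + t^2)

κ_2 = K′′(0) = 3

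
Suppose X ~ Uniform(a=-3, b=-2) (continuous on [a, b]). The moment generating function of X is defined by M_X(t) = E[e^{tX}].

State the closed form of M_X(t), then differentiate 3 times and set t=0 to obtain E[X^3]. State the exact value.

M_X(t) = (e^(-2*t) - e^(-3*t))/t
D^3[M](t) = (-8*t^3*e^(t) + 27*t^3 - 12*t^2*e^(t) + 27*t^2 - 12*t*e^(t) + 18*t - 6*e^(t) + 6)*e^(-3*t)/t^4

E[X^3] = D^3[M](0) = -65/4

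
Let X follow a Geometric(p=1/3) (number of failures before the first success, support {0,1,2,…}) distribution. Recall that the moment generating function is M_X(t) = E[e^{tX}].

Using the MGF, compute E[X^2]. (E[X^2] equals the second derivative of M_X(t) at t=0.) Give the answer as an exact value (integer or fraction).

M_X(t) = 1/(3*(1 - 2*e^(t)/3))
dM/dt = 2*e^(t)/(4*e^(2*t) - 12*e^(t) + 9)
d^2M/dt^2 = (-4*e^(2*t) - 6*e^(t))/(8*e^(3*t) - 36*e^(2*t) + 54*e^(t) - 27)

E[X^2] = d^2M/dt^2 |_{t=0} = 10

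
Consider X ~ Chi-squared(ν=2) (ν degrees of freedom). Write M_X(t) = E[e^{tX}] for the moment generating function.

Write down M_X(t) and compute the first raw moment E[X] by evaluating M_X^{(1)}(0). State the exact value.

E[X] = M′(0) = 2

M_X(t) = 1/(1 - 2*t)
M′(t) = 2/(4*t^2 - 4*t + 1)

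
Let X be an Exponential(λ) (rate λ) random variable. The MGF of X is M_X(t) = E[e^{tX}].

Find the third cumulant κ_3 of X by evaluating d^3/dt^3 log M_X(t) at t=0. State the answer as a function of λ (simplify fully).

M_X(t) = λ/(λ - t)
K_X(t) = log M_X(t) = log(λ) - log(λ - t)
K′(t) = -1/(-λ + t)
K′′(t) = 1/(λ^2 - 2*λ*t + t^2)
K′′′(t) = -2/(-λ^3 + 3*λ^2*t - 3*λ*t^2 + t^3)

κ_3 = K′′′(0) = 2/λ^3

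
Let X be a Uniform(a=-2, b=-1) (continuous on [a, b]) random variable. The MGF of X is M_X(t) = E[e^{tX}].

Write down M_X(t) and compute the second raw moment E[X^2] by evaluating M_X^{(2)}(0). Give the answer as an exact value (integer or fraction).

M_X(t) = (e^(-t) - e^(-2*t))/t
M^(2)(t) = (t^2*e^(t) - 4*t^2 + 2*t*e^(t) - 4*t + 2*e^(t) - 2)*e^(-2*t)/t^3

E[X^2] = M^(2)(0) = 7/3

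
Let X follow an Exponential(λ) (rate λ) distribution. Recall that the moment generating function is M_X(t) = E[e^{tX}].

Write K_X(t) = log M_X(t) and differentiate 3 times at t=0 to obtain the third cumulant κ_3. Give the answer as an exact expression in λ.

κ_3 = K^(3)(0) = 2/λ^3

M_X(t) = λ/(λ - t)
K_X(t) = log M_X(t) = log(λ) - log(λ - t)
K^(3)(t) = -2/(-λ^3 + 3*λ^2*t - 3*λ*t^2 + t^3)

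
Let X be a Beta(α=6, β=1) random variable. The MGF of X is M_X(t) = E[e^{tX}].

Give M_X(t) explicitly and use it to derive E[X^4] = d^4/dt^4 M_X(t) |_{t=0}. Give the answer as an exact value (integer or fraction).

M_X(t) = ₁F₁(6; 7; t)
dM/dt = 6*₁F₁(7; 8; t)/7
d^2M/dt^2 = 3*₁F₁(8; 9; t)/4
d^3M/dt^3 = 2*₁F₁(9; 10; t)/3
d^4M/dt^4 = 3*₁F₁(10; 11; t)/5

E[X^4] = d^4M/dt^4 |_{t=0} = 3/5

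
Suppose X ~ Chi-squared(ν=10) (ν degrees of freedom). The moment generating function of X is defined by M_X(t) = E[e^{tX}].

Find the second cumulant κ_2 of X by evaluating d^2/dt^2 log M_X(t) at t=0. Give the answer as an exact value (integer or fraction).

M_X(t) = (1 - 2*t)^(-5)
K_X(t) = log M_X(t) = -5*log(1 - 2*t)
K^(2)(t) = 20/(4*t^2 - 4*t + 1)

κ_2 = K^(2)(0) = 20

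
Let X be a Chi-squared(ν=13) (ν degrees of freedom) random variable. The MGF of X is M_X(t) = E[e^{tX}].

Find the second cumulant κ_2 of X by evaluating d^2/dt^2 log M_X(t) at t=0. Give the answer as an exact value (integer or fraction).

M_X(t) = (1 - 2*t)^(-13/2)
K_X(t) = log M_X(t) = -13*log(1 - 2*t)/2
K^(2)(t) = 26/(4*t^2 - 4*t + 1)

κ_2 = K^(2)(0) = 26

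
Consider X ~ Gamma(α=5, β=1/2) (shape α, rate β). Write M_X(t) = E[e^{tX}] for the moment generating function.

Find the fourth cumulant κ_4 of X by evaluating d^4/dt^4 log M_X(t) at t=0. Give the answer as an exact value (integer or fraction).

κ_4 = K^(4)(0) = 480

M_X(t) = 1/(32*(1/2 - t)^5)
K_X(t) = log M_X(t) = -5*log(1/2 - t) - 5*log(2)
K^(4)(t) = 480/(16*t^4 - 32*t^3 + 24*t^2 - 8*t + 1)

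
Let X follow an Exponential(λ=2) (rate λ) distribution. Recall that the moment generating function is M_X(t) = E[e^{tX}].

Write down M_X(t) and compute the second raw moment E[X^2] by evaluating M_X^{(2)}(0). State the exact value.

E[X^2] = d^2M/dt^2 |_{t=0} = 1/2

M_X(t) = 2/(2 - t)
dM/dt = 2/(t^2 - 4*t + 4)
d^2M/dt^2 = -4/(t^3 - 6*t^2 + 12*t - 8)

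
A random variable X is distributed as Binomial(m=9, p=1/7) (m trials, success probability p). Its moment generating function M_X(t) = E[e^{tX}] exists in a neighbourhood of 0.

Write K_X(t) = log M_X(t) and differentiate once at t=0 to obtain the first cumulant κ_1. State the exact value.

κ_1 = K^(1)(0) = 9/7

M_X(t) = (e^(t)/7 + 6/7)^9
K_X(t) = log M_X(t) = 9*log(e^(t)/7 + 6/7)
K^(1)(t) = 9*e^(t)/(e^(t) + 6)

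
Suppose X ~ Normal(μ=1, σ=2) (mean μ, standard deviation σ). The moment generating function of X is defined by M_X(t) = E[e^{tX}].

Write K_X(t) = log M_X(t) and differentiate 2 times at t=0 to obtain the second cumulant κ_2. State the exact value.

κ_2 = K′′(0) = 4

M_X(t) = e^(2*t^2 + t)
K_X(t) = log M_X(t) = 2*t^2 + t
K′(t) = 4*t + 1
K′′(t) = 4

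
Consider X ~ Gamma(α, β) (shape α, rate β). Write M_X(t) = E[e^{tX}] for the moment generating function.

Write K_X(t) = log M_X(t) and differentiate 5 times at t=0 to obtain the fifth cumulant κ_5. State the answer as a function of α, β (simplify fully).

κ_5 = D^5[K](0) = 24*α/β^5

M_X(t) = (β/(β - t))^α
K_X(t) = log M_X(t) = α*(log(β) - log(β - t))
D^5[K](t) = -24*α/(-β^5 + 5*β^4*t - 10*β^3*t^2 + 10*β^2*t^3 - 5*β*t^4 + t^5)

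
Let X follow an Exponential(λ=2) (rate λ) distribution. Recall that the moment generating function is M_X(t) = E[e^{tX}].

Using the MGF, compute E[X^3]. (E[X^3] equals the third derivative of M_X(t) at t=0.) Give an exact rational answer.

M_X(t) = 2/(2 - t)
M^(3)(t) = 12/(t^4 - 8*t^3 + 24*t^2 - 32*t + 16)

E[X^3] = M^(3)(0) = 3/4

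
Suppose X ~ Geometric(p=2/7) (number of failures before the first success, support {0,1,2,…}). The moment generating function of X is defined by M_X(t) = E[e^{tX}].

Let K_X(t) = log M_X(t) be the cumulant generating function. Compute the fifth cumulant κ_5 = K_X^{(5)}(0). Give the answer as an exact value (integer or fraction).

M_X(t) = 2/(7*(1 - 5*e^(t)/7))
K_X(t) = log M_X(t) = -log(1 - 5*e^(t)/7) - log(7) + log(2)
dK/dt = -5*e^(t)/(5*e^(t) - 7)
d^2K/dt^2 = 35*e^(t)/(25*e^(2*t) - 70*e^(t) + 49)
d^3K/dt^3 = (-175*e^(2*t) - 245*e^(t))/(125*e^(3*t) - 525*e^(2*t) + 735*e^(t) - 343)
d^4K/dt^4 = (875*e^(3*t) + 4900*e^(2*t) + 1715*e^(t))/(625*e^(4*t) - 3500*e^(3*t) + 7350*e^(2*t) - 6860*e^(t) + 2401)
d^5K/dt^5 = (-4375*e^(4*t) - 67375*e^(3*t) - 94325*e^(2*t) - 12005*e^(t))/(3125*e^(5*t) - 21875*e^(4*t) + 61250*e^(3*t) - 85750*e^(2*t) + 60025*e^(t) - 16807)

κ_5 = d^5K/dt^5 |_{t=0} = 5565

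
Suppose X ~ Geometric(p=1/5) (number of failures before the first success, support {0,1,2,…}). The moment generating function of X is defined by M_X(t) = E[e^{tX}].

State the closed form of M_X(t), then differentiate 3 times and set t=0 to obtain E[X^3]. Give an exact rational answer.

M_X(t) = 1/(5*(1 - 4*e^(t)/5))
M^(3)(t) = (64*e^(3*t) + 320*e^(2*t) + 100*e^(t))/(256*e^(4*t) - 1280*e^(3*t) + 2400*e^(2*t) - 2000*e^(t) + 625)

E[X^3] = M^(3)(0) = 484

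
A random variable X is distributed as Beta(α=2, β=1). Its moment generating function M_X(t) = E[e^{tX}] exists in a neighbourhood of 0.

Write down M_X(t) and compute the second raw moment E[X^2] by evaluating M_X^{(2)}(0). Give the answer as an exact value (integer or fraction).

E[X^2] = D^2[M](0) = 1/2

M_X(t) = ₁F₁(2; 3; t)
D^2[M](t) = ₁F₁(4; 5; t)/2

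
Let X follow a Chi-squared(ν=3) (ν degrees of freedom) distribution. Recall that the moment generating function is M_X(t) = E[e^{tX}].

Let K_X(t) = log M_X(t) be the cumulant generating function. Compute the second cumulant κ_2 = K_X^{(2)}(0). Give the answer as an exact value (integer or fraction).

M_X(t) = (1 - 2*t)^(-3/2)
K_X(t) = log M_X(t) = -3*log(1 - 2*t)/2
K′(t) = -3/(2*t - 1)
K′′(t) = 6/(4*t^2 - 4*t + 1)

κ_2 = K′′(0) = 6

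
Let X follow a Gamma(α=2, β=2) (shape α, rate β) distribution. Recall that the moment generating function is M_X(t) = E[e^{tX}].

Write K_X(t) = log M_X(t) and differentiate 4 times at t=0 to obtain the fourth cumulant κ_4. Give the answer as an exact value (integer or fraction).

κ_4 = D^4[K](0) = 3/4

M_X(t) = 4/(2 - t)^2
K_X(t) = log M_X(t) = -2*log(2 - t) + 2*log(2)
D^4[K](t) = 12/(t^4 - 8*t^3 + 24*t^2 - 32*t + 16)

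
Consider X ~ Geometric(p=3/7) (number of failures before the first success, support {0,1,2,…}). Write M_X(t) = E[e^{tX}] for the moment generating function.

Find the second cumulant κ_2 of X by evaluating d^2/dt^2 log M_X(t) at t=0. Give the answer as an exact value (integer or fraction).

M_X(t) = 3/(7*(1 - 4*e^(t)/7))
K_X(t) = log M_X(t) = -log(1 - 4*e^(t)/7) - log(7) + log(3)
K′(t) = -4*e^(t)/(4*e^(t) - 7)
K′′(t) = 28*e^(t)/(16*e^(2*t) - 56*e^(t) + 49)

κ_2 = K′′(0) = 28/9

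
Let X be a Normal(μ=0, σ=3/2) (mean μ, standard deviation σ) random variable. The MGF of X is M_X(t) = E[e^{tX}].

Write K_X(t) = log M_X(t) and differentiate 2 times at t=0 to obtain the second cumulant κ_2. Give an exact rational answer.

κ_2 = K′′(0) = 9/4

M_X(t) = e^(9*t^2/8)
K_X(t) = log M_X(t) = 9*t^2/8
K′(t) = 9*t/4
K′′(t) = 9/4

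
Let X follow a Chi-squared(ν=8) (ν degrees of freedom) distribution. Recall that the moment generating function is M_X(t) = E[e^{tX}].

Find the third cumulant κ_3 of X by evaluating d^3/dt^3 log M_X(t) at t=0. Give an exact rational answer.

M_X(t) = (1 - 2*t)^(-4)
K_X(t) = log M_X(t) = -4*log(1 - 2*t)
K′(t) = -8/(2*t - 1)
K′′(t) = 16/(4*t^2 - 4*t + 1)
K′′′(t) = -64/(8*t^3 - 12*t^2 + 6*t - 1)

κ_3 = K′′′(0) = 64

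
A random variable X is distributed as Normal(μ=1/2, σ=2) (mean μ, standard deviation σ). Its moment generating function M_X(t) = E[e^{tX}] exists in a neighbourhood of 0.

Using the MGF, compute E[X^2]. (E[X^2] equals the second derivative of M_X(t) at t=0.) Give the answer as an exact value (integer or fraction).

E[X^2] = D^2[M](0) = 17/4

M_X(t) = e^(2*t^2 + t/2)
D^2[M](t) = 16*t^2*e^(t/2)*e^(2*t^2) + 4*t*e^(t/2)*e^(2*t^2) + 17*e^(t/2)*e^(2*t^2)/4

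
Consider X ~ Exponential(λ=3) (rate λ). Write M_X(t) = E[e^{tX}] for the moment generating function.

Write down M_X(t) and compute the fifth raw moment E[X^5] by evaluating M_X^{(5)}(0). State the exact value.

M_X(t) = 3/(3 - t)
dM/dt = 3/(t^2 - 6*t + 9)
d^2M/dt^2 = -6/(t^3 - 9*t^2 + 27*t - 27)
d^3M/dt^3 = 18/(t^4 - 12*t^3 + 54*t^2 - 108*t + 81)
d^4M/dt^4 = -72/(t^5 - 15*t^4 + 90*t^3 - 270*t^2 + 405*t - 243)
d^5M/dt^5 = 360/(t^6 - 18*t^5 + 135*t^4 - 540*t^3 + 1215*t^2 - 1458*t + 729)

E[X^5] = d^5M/dt^5 |_{t=0} = 40/81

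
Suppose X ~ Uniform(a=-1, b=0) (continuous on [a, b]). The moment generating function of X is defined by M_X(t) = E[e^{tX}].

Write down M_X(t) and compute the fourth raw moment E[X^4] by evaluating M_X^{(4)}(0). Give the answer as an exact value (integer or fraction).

E[X^4] = M^(4)(0) = 1/5

M_X(t) = (1 - e^(-t))/t
M^(4)(t) = (-t^4 - 4*t^3 - 12*t^2 - 24*t + 24*e^(t) - 24)*e^(-t)/t^5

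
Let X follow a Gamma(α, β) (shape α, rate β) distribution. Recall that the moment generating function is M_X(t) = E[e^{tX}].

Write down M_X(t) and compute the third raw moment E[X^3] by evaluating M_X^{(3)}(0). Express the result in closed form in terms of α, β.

M_X(t) = (β/(β - t))^α
M^(3)(t) = (-α^3*β^α*(1/(β - t))^α - 3*α^2*β^α*(1/(β - t))^α - 2*α*β^α*(1/(β - t))^α)/(-β^3 + 3*β^2*t - 3*β*t^2 + t^3)

E[X^3] = M^(3)(0) = α*(α^2 + 3*α + 2)/β^3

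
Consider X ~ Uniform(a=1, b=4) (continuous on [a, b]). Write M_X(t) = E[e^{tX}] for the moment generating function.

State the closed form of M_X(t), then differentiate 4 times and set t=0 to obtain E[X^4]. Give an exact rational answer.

M_X(t) = (e^(4*t) - e^(t))/(3*t)
dM/dt = (4*t*e^(4*t) - t*e^(t) - e^(4*t) + e^(t))/(3*t^2)
d^2M/dt^2 = (16*t^2*e^(4*t) - t^2*e^(t) - 8*t*e^(4*t) + 2*t*e^(t) + 2*e^(4*t) - 2*e^(t))/(3*t^3)
d^3M/dt^3 = (64*t^3*e^(4*t) - t^3*e^(t) - 48*t^2*e^(4*t) + 3*t^2*e^(t) + 24*t*e^(4*t) - 6*t*e^(t) - 6*e^(4*t) + 6*e^(t))/(3*t^4)
d^4M/dt^4 = (256*t^4*e^(4*t) - t^4*e^(t) - 256*t^3*e^(4*t) + 4*t^3*e^(t) + 192*t^2*e^(4*t) - 12*t^2*e^(t) - 96*t*e^(4*t) + 24*t*e^(t) + 24*e^(4*t) - 24*e^(t))/(3*t^5)

E[X^4] = d^4M/dt^4 |_{t=0} = 341/5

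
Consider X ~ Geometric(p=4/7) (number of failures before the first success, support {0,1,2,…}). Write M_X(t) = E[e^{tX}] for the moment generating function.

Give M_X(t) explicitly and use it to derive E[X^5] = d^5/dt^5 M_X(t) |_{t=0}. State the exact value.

E[X^5] = M′′′′′(0) = 23721/128

M_X(t) = 4/(7*(1 - 3*e^(t)/7))
M′(t) = 12*e^(t)/(9*e^(2*t) - 42*e^(t) + 49)
M′′(t) = (-36*e^(2*t) - 84*e^(t))/(27*e^(3*t) - 189*e^(2*t) + 441*e^(t) - 343)
M′′′(t) = (108*e^(3*t) + 1008*e^(2*t) + 588*e^(t))/(81*e^(4*t) - 756*e^(3*t) + 2646*e^(2*t) - 4116*e^(t) + 2401)
M′′′′(t) = (-324*e^(4*t) - 8316*e^(3*t) - 19404*e^(2*t) - 4116*e^(t))/(243*e^(5*t) - 2835*e^(4*t) + 13230*e^(3*t) - 30870*e^(2*t) + 36015*e^(t) - 16807)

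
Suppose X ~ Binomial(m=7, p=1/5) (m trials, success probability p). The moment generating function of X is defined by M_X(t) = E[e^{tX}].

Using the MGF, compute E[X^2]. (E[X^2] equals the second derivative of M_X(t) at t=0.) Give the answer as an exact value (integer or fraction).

M_X(t) = (e^(t)/5 + 4/5)^7
dM/dt = 7*e^(7*t)/78125 + 168*e^(6*t)/78125 + 336*e^(5*t)/15625 + 1792*e^(4*t)/15625 + 5376*e^(3*t)/15625 + 43008*e^(2*t)/78125 + 28672*e^(t)/78125
d^2M/dt^2 = 49*e^(7*t)/78125 + 1008*e^(6*t)/78125 + 336*e^(5*t)/3125 + 7168*e^(4*t)/15625 + 16128*e^(3*t)/15625 + 86016*e^(2*t)/78125 + 28672*e^(t)/78125

E[X^2] = d^2M/dt^2 |_{t=0} = 77/25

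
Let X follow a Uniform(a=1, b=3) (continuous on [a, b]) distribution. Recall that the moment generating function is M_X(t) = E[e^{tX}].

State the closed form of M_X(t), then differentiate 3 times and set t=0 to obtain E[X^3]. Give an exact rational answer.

E[X^3] = M′′′(0) = 10

M_X(t) = (e^(3*t) - e^(t))/(2*t)
M′(t) = (3*t*e^(3*t) - t*e^(t) - e^(3*t) + e^(t))/(2*t^2)
M′′(t) = (9*t^2*e^(3*t) - t^2*e^(t) - 6*t*e^(3*t) + 2*t*e^(t) + 2*e^(3*t) - 2*e^(t))/(2*t^3)
M′′′(t) = (27*t^3*e^(3*t) - t^3*e^(t) - 27*t^2*e^(3*t) + 3*t^2*e^(t) + 18*t*e^(3*t) - 6*t*e^(t) - 6*e^(3*t) + 6*e^(t))/(2*t^4)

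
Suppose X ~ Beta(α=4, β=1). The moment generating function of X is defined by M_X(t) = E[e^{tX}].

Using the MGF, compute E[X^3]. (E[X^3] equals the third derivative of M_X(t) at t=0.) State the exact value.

E[X^3] = d^3M/dt^3 |_{t=0} = 4/7

M_X(t) = ₁F₁(4; 5; t)
dM/dt = 4*₁F₁(5; 6; t)/5
d^2M/dt^2 = 2*₁F₁(6; 7; t)/3
d^3M/dt^3 = 4*₁F₁(7; 8; t)/7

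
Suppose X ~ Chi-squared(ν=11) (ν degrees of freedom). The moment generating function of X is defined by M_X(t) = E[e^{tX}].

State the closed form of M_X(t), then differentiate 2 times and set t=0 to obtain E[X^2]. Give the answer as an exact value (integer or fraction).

E[X^2] = d^2M/dt^2 |_{t=0} = 143

M_X(t) = (1 - 2*t)^(-11/2)
dM/dt = 11/(64*t^6*√(1 - 2*t) - 192*t^5*√(1 - 2*t) + 240*t^4*√(1 - 2*t) - 160*t^3*√(1 - 2*t) + 60*t^2*√(1 - 2*t) - 12*t*√(1 - 2*t) + √(1 - 2*t))
d^2M/dt^2 = -143/(128*t^7*√(1 - 2*t) - 448*t^6*√(1 - 2*t) + 672*t^5*√(1 - 2*t) - 560*t^4*√(1 - 2*t) + 280*t^3*√(1 - 2*t) - 84*t^2*√(1 - 2*t) + 14*t*√(1 - 2*t) - √(1 - 2*t))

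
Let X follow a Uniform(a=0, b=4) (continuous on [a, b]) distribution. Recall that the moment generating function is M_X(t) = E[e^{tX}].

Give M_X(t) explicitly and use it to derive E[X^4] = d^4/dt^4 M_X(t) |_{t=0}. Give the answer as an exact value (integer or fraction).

M_X(t) = (e^(4*t) - 1)/(4*t)
M′(t) = (4*t*e^(4*t) - e^(4*t) + 1)/(4*t^2)
M′′(t) = (8*t^2*e^(4*t) - 4*t*e^(4*t) + e^(4*t) - 1)/(2*t^3)
M′′′(t) = (32*t^3*e^(4*t) - 24*t^2*e^(4*t) + 12*t*e^(4*t) - 3*e^(4*t) + 3)/(2*t^4)
M′′′′(t) = (64*t^4*e^(4*t) - 64*t^3*e^(4*t) + 48*t^2*e^(4*t) - 24*t*e^(4*t) + 6*e^(4*t) - 6)/t^5

E[X^4] = M′′′′(0) = 256/5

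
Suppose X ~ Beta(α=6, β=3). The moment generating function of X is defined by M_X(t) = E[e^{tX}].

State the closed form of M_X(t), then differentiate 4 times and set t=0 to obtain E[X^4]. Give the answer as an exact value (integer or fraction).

M_X(t) = ₁F₁(6; 9; t)
dM/dt = 2*₁F₁(7; 10; t)/3
d^2M/dt^2 = 7*₁F₁(8; 11; t)/15
d^3M/dt^3 = 56*₁F₁(9; 12; t)/165
d^4M/dt^4 = 14*₁F₁(10; 13; t)/55

E[X^4] = d^4M/dt^4 |_{t=0} = 14/55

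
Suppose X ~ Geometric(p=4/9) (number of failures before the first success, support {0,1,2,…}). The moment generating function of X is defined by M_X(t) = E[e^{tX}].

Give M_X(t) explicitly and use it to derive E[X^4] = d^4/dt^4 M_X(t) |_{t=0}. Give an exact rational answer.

M_X(t) = 4/(9*(1 - 5*e^(t)/9))
M^(4)(t) = (-2500*e^(4*t) - 49500*e^(3*t) - 89100*e^(2*t) - 14580*e^(t))/(3125*e^(5*t) - 28125*e^(4*t) + 101250*e^(3*t) - 182250*e^(2*t) + 164025*e^(t) - 59049)

E[X^4] = M^(4)(0) = 4865/32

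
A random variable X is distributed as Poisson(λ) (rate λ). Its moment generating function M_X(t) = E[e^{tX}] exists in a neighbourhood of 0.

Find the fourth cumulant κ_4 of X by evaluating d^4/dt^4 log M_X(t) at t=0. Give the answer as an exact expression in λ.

M_X(t) = e^(λ*(e^(t) - 1))
K_X(t) = log M_X(t) = λ*(e^(t) - 1)
D^4[K](t) = λ*e^(t)

κ_4 = D^4[K](0) = λ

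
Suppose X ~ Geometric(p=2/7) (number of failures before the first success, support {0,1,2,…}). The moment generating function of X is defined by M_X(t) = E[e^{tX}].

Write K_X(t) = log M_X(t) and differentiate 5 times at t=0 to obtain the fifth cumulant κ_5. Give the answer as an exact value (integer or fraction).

κ_5 = D^5[K](0) = 5565

M_X(t) = 2/(7*(1 - 5*e^(t)/7))
K_X(t) = log M_X(t) = -log(1 - 5*e^(t)/7) - log(7) + log(2)
D^5[K](t) = (-4375*e^(4*t) - 67375*e^(3*t) - 94325*e^(2*t) - 12005*e^(t))/(3125*e^(5*t) - 21875*e^(4*t) + 61250*e^(3*t) - 85750*e^(2*t) + 60025*e^(t) - 16807)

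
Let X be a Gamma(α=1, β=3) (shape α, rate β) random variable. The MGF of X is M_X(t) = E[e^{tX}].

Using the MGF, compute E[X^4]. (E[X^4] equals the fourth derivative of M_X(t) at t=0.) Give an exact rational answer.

E[X^4] = M′′′′(0) = 8/27

M_X(t) = 3/(3 - t)
M′(t) = 3/(t^2 - 6*t + 9)
M′′(t) = -6/(t^3 - 9*t^2 + 27*t - 27)
M′′′(t) = 18/(t^4 - 12*t^3 + 54*t^2 - 108*t + 81)
M′′′′(t) = -72/(t^5 - 15*t^4 + 90*t^3 - 270*t^2 + 405*t - 243)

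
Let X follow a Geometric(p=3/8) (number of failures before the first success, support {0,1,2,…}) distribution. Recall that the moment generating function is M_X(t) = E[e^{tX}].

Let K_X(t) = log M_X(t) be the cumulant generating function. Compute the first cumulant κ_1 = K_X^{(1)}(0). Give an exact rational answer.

κ_1 = K′(0) = 5/3

M_X(t) = 3/(8*(1 - 5*e^(t)/8))
K_X(t) = log M_X(t) = -log(1 - 5*e^(t)/8) - 3*log(2) + log(3)
K′(t) = -5*e^(t)/(5*e^(t) - 8)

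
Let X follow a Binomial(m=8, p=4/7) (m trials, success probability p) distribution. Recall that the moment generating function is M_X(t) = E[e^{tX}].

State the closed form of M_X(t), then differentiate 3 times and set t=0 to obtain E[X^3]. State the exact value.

M_X(t) = (4*e^(t)/7 + 3/7)^8

E[X^3] = M^(3)(0) = 5984/49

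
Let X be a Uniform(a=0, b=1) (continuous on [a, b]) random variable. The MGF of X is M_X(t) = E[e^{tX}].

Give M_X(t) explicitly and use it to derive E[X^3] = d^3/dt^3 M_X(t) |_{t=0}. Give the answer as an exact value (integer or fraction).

E[X^3] = M^(3)(0) = 1/4

M_X(t) = (e^(t) - 1)/t
M^(3)(t) = (t^3*e^(t) - 3*t^2*e^(t) + 6*t*e^(t) - 6*e^(t) + 6)/t^4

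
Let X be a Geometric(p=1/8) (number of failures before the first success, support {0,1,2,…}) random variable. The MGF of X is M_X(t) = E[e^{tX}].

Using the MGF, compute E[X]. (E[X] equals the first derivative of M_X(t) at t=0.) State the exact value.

E[X] = D[M](0) = 7

M_X(t) = 1/(8*(1 - 7*e^(t)/8))
D[M](t) = 7*e^(t)/(49*e^(2*t) - 112*e^(t) + 64)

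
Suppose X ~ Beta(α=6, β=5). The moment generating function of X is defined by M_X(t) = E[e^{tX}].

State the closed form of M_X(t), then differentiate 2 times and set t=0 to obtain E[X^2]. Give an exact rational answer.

E[X^2] = M′′(0) = 7/22

M_X(t) = ₁F₁(6; 11; t)
M′(t) = 6*₁F₁(7; 12; t)/11
M′′(t) = 7*₁F₁(8; 13; t)/22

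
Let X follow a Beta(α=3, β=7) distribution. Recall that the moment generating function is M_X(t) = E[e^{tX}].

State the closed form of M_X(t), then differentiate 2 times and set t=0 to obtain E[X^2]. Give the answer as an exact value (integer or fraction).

E[X^2] = D^2[M](0) = 6/55

M_X(t) = ₁F₁(3; 10; t)
D^2[M](t) = 6*₁F₁(5; 12; t)/55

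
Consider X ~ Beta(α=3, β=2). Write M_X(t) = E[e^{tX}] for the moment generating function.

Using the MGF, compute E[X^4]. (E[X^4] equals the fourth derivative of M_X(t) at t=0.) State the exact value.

E[X^4] = M′′′′(0) = 3/14

M_X(t) = ₁F₁(3; 5; t)
M′(t) = 3*₁F₁(4; 6; t)/5
M′′(t) = 2*₁F₁(5; 7; t)/5
M′′′(t) = 2*₁F₁(6; 8; t)/7
M′′′′(t) = 3*₁F₁(7; 9; t)/14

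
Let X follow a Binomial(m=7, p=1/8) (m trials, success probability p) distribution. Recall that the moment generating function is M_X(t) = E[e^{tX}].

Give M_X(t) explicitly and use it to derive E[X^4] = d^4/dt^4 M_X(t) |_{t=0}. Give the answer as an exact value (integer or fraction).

E[X^4] = D^4[M](0) = 4165/512

M_X(t) = (e^(t)/8 + 7/8)^7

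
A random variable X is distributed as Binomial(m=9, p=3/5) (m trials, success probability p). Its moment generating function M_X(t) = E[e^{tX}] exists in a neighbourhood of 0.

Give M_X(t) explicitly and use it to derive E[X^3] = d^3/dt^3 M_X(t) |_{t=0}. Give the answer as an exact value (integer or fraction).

E[X^3] = D^3[M](0) = 24003/125

M_X(t) = (3*e^(t)/5 + 2/5)^9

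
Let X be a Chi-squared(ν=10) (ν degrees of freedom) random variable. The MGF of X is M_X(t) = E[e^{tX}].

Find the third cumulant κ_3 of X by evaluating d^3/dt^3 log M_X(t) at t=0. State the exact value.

M_X(t) = (1 - 2*t)^(-5)
K_X(t) = log M_X(t) = -5*log(1 - 2*t)
D^3[K](t) = -80/(8*t^3 - 12*t^2 + 6*t - 1)

κ_3 = D^3[K](0) = 80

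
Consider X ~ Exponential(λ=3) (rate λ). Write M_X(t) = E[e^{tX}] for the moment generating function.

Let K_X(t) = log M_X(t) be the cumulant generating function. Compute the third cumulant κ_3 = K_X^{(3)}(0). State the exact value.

M_X(t) = 3/(3 - t)
K_X(t) = log M_X(t) = -log(3 - t) + log(3)
dK/dt = -1/(t - 3)
d^2K/dt^2 = 1/(t^2 - 6*t + 9)
d^3K/dt^3 = -2/(t^3 - 9*t^2 + 27*t - 27)

κ_3 = d^3K/dt^3 |_{t=0} = 2/27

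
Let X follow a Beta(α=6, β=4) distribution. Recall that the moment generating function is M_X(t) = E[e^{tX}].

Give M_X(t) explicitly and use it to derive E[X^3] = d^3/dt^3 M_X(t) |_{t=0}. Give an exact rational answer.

M_X(t) = ₁F₁(6; 10; t)
M^(3)(t) = 14*₁F₁(9; 13; t)/55

E[X^3] = M^(3)(0) = 14/55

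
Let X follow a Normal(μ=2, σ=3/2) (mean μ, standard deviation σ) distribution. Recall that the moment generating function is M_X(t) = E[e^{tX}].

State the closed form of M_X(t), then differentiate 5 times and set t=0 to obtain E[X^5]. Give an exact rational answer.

M_X(t) = e^(9*t^2/8 + 2*t)
M′(t) = 9*t*e^(2*t)*e^(9*t^2/8)/4 + 2*e^(2*t)*e^(9*t^2/8)
M′′(t) = 81*t^2*e^(2*t)*e^(9*t^2/8)/16 + 9*t*e^(2*t)*e^(9*t^2/8) + 25*e^(2*t)*e^(9*t^2/8)/4
M′′′(t) = 729*t^3*e^(2*t)*e^(9*t^2/8)/64 + 243*t^2*e^(2*t)*e^(9*t^2/8)/8 + 675*t*e^(2*t)*e^(9*t^2/8)/16 + 43*e^(2*t)*e^(9*t^2/8)/2
M′′′′(t) = 6561*t^4*e^(2*t)*e^(9*t^2/8)/256 + 729*t^3*e^(2*t)*e^(9*t^2/8)/8 + 6075*t^2*e^(2*t)*e^(9*t^2/8)/32 + 387*t*e^(2*t)*e^(9*t^2/8)/2 + 1363*e^(2*t)*e^(9*t^2/8)/16

E[X^5] = M′′′′′(0) = 2911/8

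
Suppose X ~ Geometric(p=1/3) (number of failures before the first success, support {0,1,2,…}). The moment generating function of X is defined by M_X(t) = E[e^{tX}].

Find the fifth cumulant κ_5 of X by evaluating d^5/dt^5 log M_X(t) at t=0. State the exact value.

κ_5 = D^5[K](0) = 2190

M_X(t) = 1/(3*(1 - 2*e^(t)/3))
K_X(t) = log M_X(t) = -log(1 - 2*e^(t)/3) - log(3)
D^5[K](t) = (-48*e^(4*t) - 792*e^(3*t) - 1188*e^(2*t) - 162*e^(t))/(32*e^(5*t) - 240*e^(4*t) + 720*e^(3*t) - 1080*e^(2*t) + 810*e^(t) - 243)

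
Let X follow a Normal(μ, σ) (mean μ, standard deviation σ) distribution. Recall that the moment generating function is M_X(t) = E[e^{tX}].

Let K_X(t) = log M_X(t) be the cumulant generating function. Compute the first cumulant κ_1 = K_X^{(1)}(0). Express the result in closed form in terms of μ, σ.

M_X(t) = e^(μ*t + σ^2*t^2/2)
K_X(t) = log M_X(t) = μ*t + σ^2*t^2/2
dK/dt = μ + σ^2*t

κ_1 = dK/dt |_{t=0} = μ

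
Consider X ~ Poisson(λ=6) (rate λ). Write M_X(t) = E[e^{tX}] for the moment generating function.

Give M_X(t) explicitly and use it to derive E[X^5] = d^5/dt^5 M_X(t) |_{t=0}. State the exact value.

M_X(t) = e^(6*e^(t) - 6)
dM/dt = 6*e^(-6)*e^(t)*e^(6*e^(t))
d^2M/dt^2 = (36*e^(2*t)*e^(6*e^(t)) + 6*e^(t)*e^(6*e^(t)))*e^(-6)
d^3M/dt^3 = (216*e^(3*t)*e^(6*e^(t)) + 108*e^(2*t)*e^(6*e^(t)) + 6*e^(t)*e^(6*e^(t)))*e^(-6)
d^4M/dt^4 = (1296*e^(4*t)*e^(6*e^(t)) + 1296*e^(3*t)*e^(6*e^(t)) + 252*e^(2*t)*e^(6*e^(t)) + 6*e^(t)*e^(6*e^(t)))*e^(-6)
d^5M/dt^5 = (7776*e^(5*t)*e^(6*e^(t)) + 12960*e^(4*t)*e^(6*e^(t)) + 5400*e^(3*t)*e^(6*e^(t)) + 540*e^(2*t)*e^(6*e^(t)) + 6*e^(t)*e^(6*e^(t)))*e^(-6)

E[X^5] = d^5M/dt^5 |_{t=0} = 26682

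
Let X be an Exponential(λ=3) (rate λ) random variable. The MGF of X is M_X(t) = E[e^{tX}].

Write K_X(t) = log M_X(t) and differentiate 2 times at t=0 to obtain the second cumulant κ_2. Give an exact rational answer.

κ_2 = K^(2)(0) = 1/9

M_X(t) = 3/(3 - t)
K_X(t) = log M_X(t) = -log(3 - t) + log(3)
K^(2)(t) = 1/(t^2 - 6*t + 9)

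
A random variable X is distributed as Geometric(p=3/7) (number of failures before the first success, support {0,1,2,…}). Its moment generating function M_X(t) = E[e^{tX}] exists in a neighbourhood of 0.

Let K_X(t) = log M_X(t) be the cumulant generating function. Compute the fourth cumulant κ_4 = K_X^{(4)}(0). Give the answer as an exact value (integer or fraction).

M_X(t) = 3/(7*(1 - 4*e^(t)/7))
K_X(t) = log M_X(t) = -log(1 - 4*e^(t)/7) - log(7) + log(3)
K^(4)(t) = (448*e^(3*t) + 3136*e^(2*t) + 1372*e^(t))/(256*e^(4*t) - 1792*e^(3*t) + 4704*e^(2*t) - 5488*e^(t) + 2401)

κ_4 = K^(4)(0) = 1652/27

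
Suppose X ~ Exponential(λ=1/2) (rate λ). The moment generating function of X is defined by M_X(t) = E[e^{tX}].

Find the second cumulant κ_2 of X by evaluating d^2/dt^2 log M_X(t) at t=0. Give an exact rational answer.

M_X(t) = 1/(2*(1/2 - t))
K_X(t) = log M_X(t) = -log(1/2 - t) - log(2)
K′(t) = -2/(2*t - 1)
K′′(t) = 4/(4*t^2 - 4*t + 1)

κ_2 = K′′(0) = 4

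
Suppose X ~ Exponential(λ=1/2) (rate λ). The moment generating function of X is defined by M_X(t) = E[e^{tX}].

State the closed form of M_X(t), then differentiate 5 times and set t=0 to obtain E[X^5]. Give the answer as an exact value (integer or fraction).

M_X(t) = 1/(2*(1/2 - t))
M′(t) = 2/(4*t^2 - 4*t + 1)
M′′(t) = -8/(8*t^3 - 12*t^2 + 6*t - 1)
M′′′(t) = 48/(16*t^4 - 32*t^3 + 24*t^2 - 8*t + 1)
M′′′′(t) = -384/(32*t^5 - 80*t^4 + 80*t^3 - 40*t^2 + 10*t - 1)
M′′′′′(t) = 3840/(64*t^6 - 192*t^5 + 240*t^4 - 160*t^3 + 60*t^2 - 12*t + 1)

E[X^5] = M′′′′′(0) = 3840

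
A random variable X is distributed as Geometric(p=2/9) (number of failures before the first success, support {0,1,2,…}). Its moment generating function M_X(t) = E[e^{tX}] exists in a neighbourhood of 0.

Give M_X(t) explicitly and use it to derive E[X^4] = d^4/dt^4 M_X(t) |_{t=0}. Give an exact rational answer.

M_X(t) = 2/(9*(1 - 7*e^(t)/9))
dM/dt = 14*e^(t)/(49*e^(2*t) - 126*e^(t) + 81)
d^2M/dt^2 = (-98*e^(2*t) - 126*e^(t))/(343*e^(3*t) - 1323*e^(2*t) + 1701*e^(t) - 729)
d^3M/dt^3 = (686*e^(3*t) + 3528*e^(2*t) + 1134*e^(t))/(2401*e^(4*t) - 12348*e^(3*t) + 23814*e^(2*t) - 20412*e^(t) + 6561)
d^4M/dt^4 = (-4802*e^(4*t) - 67914*e^(3*t) - 87318*e^(2*t) - 10206*e^(t))/(16807*e^(5*t) - 108045*e^(4*t) + 277830*e^(3*t) - 357210*e^(2*t) + 229635*e^(t) - 59049)

E[X^4] = d^4M/dt^4 |_{t=0} = 5320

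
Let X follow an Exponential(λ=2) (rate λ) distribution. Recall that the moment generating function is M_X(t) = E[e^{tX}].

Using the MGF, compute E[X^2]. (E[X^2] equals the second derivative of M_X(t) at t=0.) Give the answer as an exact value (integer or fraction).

M_X(t) = 2/(2 - t)
dM/dt = 2/(t^2 - 4*t + 4)
d^2M/dt^2 = -4/(t^3 - 6*t^2 + 12*t - 8)

E[X^2] = d^2M/dt^2 |_{t=0} = 1/2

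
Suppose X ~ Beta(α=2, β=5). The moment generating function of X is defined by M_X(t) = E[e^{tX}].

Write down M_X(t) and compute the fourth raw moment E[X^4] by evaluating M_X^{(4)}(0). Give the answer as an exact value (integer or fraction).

M_X(t) = ₁F₁(2; 7; t)
M′(t) = 2*₁F₁(3; 8; t)/7
M′′(t) = 3*₁F₁(4; 9; t)/28
M′′′(t) = ₁F₁(5; 10; t)/21
M′′′′(t) = ₁F₁(6; 11; t)/42

E[X^4] = M′′′′(0) = 1/42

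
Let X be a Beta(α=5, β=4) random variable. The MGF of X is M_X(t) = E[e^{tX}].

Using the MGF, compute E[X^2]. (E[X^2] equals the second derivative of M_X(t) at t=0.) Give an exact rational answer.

E[X^2] = M^(2)(0) = 1/3

M_X(t) = ₁F₁(5; 9; t)
M^(2)(t) = ₁F₁(7; 11; t)/3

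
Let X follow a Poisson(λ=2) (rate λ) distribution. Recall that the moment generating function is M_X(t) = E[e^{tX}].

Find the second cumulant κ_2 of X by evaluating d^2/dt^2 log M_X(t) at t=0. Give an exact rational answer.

κ_2 = D^2[K](0) = 2

M_X(t) = e^(2*e^(t) - 2)
K_X(t) = log M_X(t) = 2*e^(t) - 2
D^2[K](t) = 2*e^(t)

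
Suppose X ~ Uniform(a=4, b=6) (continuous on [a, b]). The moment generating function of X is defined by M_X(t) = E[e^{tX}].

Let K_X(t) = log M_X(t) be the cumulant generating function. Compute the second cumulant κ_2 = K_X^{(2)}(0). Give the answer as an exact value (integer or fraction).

M_X(t) = (e^(6*t) - e^(4*t))/(2*t)
K_X(t) = log M_X(t) = -log(t) + log(e^(6*t) - e^(4*t)) - log(2)
D^2[K](t) = (-4*t^2*e^(2*t) + e^(4*t) - 2*e^(2*t) + 1)/(t^2*e^(4*t) - 2*t^2*e^(2*t) + t^2)

κ_2 = D^2[K](0) = 1/3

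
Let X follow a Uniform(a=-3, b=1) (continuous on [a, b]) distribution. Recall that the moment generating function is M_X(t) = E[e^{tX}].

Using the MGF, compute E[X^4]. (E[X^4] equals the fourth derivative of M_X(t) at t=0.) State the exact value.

E[X^4] = d^4M/dt^4 |_{t=0} = 61/5

M_X(t) = (e^(t) - e^(-3*t))/(4*t)
dM/dt = (t*e^(4*t) + 3*t - e^(4*t) + 1)*e^(-3*t)/(4*t^2)
d^2M/dt^2 = (t^2*e^(4*t) - 9*t^2 - 2*t*e^(4*t) - 6*t + 2*e^(4*t) - 2)*e^(-3*t)/(4*t^3)
d^3M/dt^3 = (t^3*e^(4*t) + 27*t^3 - 3*t^2*e^(4*t) + 27*t^2 + 6*t*e^(4*t) + 18*t - 6*e^(4*t) + 6)*e^(-3*t)/(4*t^4)
d^4M/dt^4 = (t^4*e^(4*t) - 81*t^4 - 4*t^3*e^(4*t) - 108*t^3 + 12*t^2*e^(4*t) - 108*t^2 - 24*t*e^(4*t) - 72*t + 24*e^(4*t) - 24)*e^(-3*t)/(4*t^5)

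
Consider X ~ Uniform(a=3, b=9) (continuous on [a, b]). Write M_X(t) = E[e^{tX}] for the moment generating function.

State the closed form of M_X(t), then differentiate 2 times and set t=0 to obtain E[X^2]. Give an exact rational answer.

E[X^2] = D^2[M](0) = 39

M_X(t) = (e^(9*t) - e^(3*t))/(6*t)
D^2[M](t) = (81*t^2*e^(9*t) - 9*t^2*e^(3*t) - 18*t*e^(9*t) + 6*t*e^(3*t) + 2*e^(9*t) - 2*e^(3*t))/(6*t^3)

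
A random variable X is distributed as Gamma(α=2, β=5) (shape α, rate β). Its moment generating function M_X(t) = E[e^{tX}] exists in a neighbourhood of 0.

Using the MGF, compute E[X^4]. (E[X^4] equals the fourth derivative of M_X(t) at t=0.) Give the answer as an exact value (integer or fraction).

E[X^4] = M^(4)(0) = 24/125

M_X(t) = 25/(5 - t)^2
M^(4)(t) = 3000/(t^6 - 30*t^5 + 375*t^4 - 2500*t^3 + 9375*t^2 - 18750*t + 15625)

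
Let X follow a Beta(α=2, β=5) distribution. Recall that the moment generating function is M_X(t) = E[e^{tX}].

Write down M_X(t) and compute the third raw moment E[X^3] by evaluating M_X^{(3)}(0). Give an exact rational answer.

E[X^3] = M′′′(0) = 1/21

M_X(t) = ₁F₁(2; 7; t)
M′(t) = 2*₁F₁(3; 8; t)/7
M′′(t) = 3*₁F₁(4; 9; t)/28
M′′′(t) = ₁F₁(5; 10; t)/21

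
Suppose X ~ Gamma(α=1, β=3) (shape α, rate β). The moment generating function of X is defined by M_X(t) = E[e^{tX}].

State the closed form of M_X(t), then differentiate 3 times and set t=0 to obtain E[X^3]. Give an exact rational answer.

E[X^3] = M^(3)(0) = 2/9

M_X(t) = 3/(3 - t)
M^(3)(t) = 18/(t^4 - 12*t^3 + 54*t^2 - 108*t + 81)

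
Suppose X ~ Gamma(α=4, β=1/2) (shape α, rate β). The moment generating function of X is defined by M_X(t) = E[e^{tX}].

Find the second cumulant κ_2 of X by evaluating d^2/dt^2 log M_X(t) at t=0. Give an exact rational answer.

M_X(t) = 1/(16*(1/2 - t)^4)
K_X(t) = log M_X(t) = -4*log(1/2 - t) - 4*log(2)
dK/dt = -8/(2*t - 1)
d^2K/dt^2 = 16/(4*t^2 - 4*t + 1)

κ_2 = d^2K/dt^2 |_{t=0} = 16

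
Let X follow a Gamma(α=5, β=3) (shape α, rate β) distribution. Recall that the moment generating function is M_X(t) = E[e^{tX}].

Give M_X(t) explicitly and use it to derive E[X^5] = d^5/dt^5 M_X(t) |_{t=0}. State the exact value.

E[X^5] = D^5[M](0) = 560/9

M_X(t) = 243/(3 - t)^5
D^5[M](t) = 3674160/(t^10 - 30*t^9 + 405*t^8 - 3240*t^7 + 17010*t^6 - 61236*t^5 + 153090*t^4 - 262440*t^3 + 295245*t^2 - 196830*t + 59049)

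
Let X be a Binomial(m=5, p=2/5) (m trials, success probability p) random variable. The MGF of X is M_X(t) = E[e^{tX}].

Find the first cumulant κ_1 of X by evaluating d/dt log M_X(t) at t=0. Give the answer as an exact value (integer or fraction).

M_X(t) = (2*e^(t)/5 + 3/5)^5
K_X(t) = log M_X(t) = 5*log(2*e^(t)/5 + 3/5)
dK/dt = 10*e^(t)/(2*e^(t) + 3)

κ_1 = dK/dt |_{t=0} = 2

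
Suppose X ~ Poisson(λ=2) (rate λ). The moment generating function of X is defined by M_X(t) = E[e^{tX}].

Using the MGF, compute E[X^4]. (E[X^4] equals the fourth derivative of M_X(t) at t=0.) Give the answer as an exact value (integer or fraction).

E[X^4] = M^(4)(0) = 94

M_X(t) = e^(2*e^(t) - 2)
M^(4)(t) = (16*e^(4*t)*e^(2*e^(t)) + 48*e^(3*t)*e^(2*e^(t)) + 28*e^(2*t)*e^(2*e^(t)) + 2*e^(t)*e^(2*e^(t)))*e^(-2)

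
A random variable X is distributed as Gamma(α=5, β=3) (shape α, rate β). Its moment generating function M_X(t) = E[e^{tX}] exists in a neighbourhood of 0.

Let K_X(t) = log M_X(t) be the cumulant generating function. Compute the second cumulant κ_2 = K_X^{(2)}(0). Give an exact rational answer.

κ_2 = K^(2)(0) = 5/9

M_X(t) = 243/(3 - t)^5
K_X(t) = log M_X(t) = -5*log(3 - t) + 5*log(3)
K^(2)(t) = 5/(t^2 - 6*t + 9)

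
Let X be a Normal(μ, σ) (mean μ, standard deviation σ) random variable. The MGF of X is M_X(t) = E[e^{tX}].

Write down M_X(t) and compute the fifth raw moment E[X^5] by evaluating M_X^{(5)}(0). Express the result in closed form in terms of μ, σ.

E[X^5] = M^(5)(0) = μ*(μ^4 + 10*μ^2*σ^2 + 15*σ^4)

M_X(t) = e^(μ*t + σ^2*t^2/2)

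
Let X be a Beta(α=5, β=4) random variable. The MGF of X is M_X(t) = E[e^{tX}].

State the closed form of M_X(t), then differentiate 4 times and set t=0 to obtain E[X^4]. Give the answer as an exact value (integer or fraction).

E[X^4] = M^(4)(0) = 14/99

M_X(t) = ₁F₁(5; 9; t)
M^(4)(t) = 14*₁F₁(9; 13; t)/99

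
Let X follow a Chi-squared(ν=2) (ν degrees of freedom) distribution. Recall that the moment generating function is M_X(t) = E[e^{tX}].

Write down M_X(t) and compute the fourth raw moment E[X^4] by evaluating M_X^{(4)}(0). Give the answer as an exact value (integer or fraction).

E[X^4] = d^4M/dt^4 |_{t=0} = 384

M_X(t) = 1/(1 - 2*t)
dM/dt = 2/(4*t^2 - 4*t + 1)
d^2M/dt^2 = -8/(8*t^3 - 12*t^2 + 6*t - 1)
d^3M/dt^3 = 48/(16*t^4 - 32*t^3 + 24*t^2 - 8*t + 1)
d^4M/dt^4 = -384/(32*t^5 - 80*t^4 + 80*t^3 - 40*t^2 + 10*t - 1)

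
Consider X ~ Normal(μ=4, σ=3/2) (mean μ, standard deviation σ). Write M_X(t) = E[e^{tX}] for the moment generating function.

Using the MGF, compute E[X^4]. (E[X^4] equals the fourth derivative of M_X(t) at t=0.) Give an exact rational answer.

E[X^4] = D^4[M](0) = 7795/16

M_X(t) = e^(9*t^2/8 + 4*t)
D^4[M](t) = 6561*t^4*e^(4*t)*e^(9*t^2/8)/256 + 729*t^3*e^(4*t)*e^(9*t^2/8)/4 + 17739*t^2*e^(4*t)*e^(9*t^2/8)/32 + 819*t*e^(4*t)*e^(9*t^2/8) + 7795*e^(4*t)*e^(9*t^2/8)/16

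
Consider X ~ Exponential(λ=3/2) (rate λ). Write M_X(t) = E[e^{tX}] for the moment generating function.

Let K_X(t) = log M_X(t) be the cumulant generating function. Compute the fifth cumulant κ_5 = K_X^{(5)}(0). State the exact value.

κ_5 = D^5[K](0) = 256/81

M_X(t) = 3/(2*(3/2 - t))
K_X(t) = log M_X(t) = -log(3/2 - t) - log(2) + log(3)
D^5[K](t) = -768/(32*t^5 - 240*t^4 + 720*t^3 - 1080*t^2 + 810*t - 243)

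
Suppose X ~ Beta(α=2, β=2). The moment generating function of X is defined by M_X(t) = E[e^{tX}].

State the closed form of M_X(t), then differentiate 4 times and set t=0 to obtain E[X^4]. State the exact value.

M_X(t) = ₁F₁(2; 4; t)
M^(4)(t) = ₁F₁(6; 8; t)/7

E[X^4] = M^(4)(0) = 1/7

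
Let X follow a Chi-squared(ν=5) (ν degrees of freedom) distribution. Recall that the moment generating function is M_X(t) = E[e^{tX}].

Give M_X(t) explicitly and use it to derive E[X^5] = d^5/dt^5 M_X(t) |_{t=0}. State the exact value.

E[X^5] = D^5[M](0) = 45045

M_X(t) = (1 - 2*t)^(-5/2)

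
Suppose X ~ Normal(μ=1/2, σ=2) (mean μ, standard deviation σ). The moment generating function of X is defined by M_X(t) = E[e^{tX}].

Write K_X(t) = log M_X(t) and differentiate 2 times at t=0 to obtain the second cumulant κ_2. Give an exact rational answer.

κ_2 = D^2[K](0) = 4

M_X(t) = e^(2*t^2 + t/2)
K_X(t) = log M_X(t) = 2*t^2 + t/2
D^2[K](t) = 4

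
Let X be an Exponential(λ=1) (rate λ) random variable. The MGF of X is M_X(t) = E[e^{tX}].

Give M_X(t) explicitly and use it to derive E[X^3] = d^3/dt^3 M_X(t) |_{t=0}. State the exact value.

M_X(t) = 1/(1 - t)
M′(t) = 1/(t^2 - 2*t + 1)
M′′(t) = -2/(t^3 - 3*t^2 + 3*t - 1)
M′′′(t) = 6/(t^4 - 4*t^3 + 6*t^2 - 4*t + 1)

E[X^3] = M′′′(0) = 6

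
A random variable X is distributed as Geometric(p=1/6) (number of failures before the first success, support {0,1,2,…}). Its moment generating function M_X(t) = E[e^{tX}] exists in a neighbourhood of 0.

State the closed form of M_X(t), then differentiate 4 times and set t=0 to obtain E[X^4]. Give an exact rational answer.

E[X^4] = M′′′′(0) = 19855

M_X(t) = 1/(6*(1 - 5*e^(t)/6))
M′(t) = 5*e^(t)/(25*e^(2*t) - 60*e^(t) + 36)
M′′(t) = (-25*e^(2*t) - 30*e^(t))/(125*e^(3*t) - 450*e^(2*t) + 540*e^(t) - 216)
M′′′(t) = (125*e^(3*t) + 600*e^(2*t) + 180*e^(t))/(625*e^(4*t) - 3000*e^(3*t) + 5400*e^(2*t) - 4320*e^(t) + 1296)
M′′′′(t) = (-625*e^(4*t) - 8250*e^(3*t) - 9900*e^(2*t) - 1080*e^(t))/(3125*e^(5*t) - 18750*e^(4*t) + 45000*e^(3*t) - 54000*e^(2*t) + 32400*e^(t) - 7776)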